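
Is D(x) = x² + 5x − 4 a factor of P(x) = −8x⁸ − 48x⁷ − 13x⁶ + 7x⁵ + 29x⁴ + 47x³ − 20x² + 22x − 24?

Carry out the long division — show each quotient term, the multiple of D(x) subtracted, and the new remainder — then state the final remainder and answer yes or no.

Step 1: lead(−8x⁸ − 48x⁷ − 13x⁶ + 7x⁵ + 29x⁴ + 47x³ − 20x² + 22x − 24) ÷ lead(D) = −8x⁸ ÷ x² = −8x⁶. Subtract (−8x⁶)·D = −8x⁸ − 40x⁷ + 32x⁶. Remainder: −8x⁷ − 45x⁶ + 7x⁵ + 29x⁴ + 47x³ − 20x² + 22x − 24.
Step 2: lead(−8x⁷ − 45x⁶ + 7x⁵ + 29x⁴ + 47x³ − 20x² + 22x − 24) ÷ lead(D) = −8x⁷ ÷ x² = −8x⁵. Subtract (−8x⁵)·D = −8x⁷ − 40x⁶ + 32x⁵. Remainder: −5x⁶ − 25x⁵ + 29x⁴ + 47x³ − 20x² + 22x − 24.
Step 3: lead(−5x⁶ − 25x⁵ + 29x⁴ + 47x³ − 20x² + 22x − 24) ÷ lead(D) = −5x⁶ ÷ x² = −5x⁴. Subtract (−5x⁴)·D = −5x⁶ − 25x⁵ + 20x⁴. Remainder: 9x⁴ + 47x³ − 20x² + 22x − 24.
Step 4: lead(9x⁴ + 47x³ − 20x² + 22x − 24) ÷ lead(D) = 9x⁴ ÷ x² = 9x². Subtract (9x²)·D = 9x⁴ + 45x³ − 36x². Remainder: 2x³ + 16x² + 22x − 24.
Step 5: lead(2x³ + 16x² + 22x − 24) ÷ lead(D) = 2x³ ÷ x² = 2x. Subtract (2x)·D = 2x³ + 10x² − 8x. Remainder: 6x² + 30x − 24.
Step 6: lead(6x² + 30x − 24) ÷ lead(D) = 6x² ÷ x² = 6. Subtract (6)·D = 6x² + 30x − 24. Remainder: 0.

R(x) = 0, so D(x) is a factor of P(x). yes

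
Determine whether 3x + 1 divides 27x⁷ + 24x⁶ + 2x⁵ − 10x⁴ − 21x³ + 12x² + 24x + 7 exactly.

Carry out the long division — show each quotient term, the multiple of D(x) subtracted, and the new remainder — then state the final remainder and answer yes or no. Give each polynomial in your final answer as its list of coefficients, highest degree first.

R = [1], so D(x) is not a factor of P(x). no

Step 1: lead(27x⁷ + 24x⁶ + 2x⁵ − 10x⁴ − 21x³ + 12x² + 24x + 7) ÷ lead(D) = 27x⁷ ÷ 3x = 9x⁶. Subtract (9x⁶)·D = 27x⁷ + 9x⁶. Remainder: 15x⁶ + 2x⁵ − 10x⁴ − 21x³ + 12x² + 24x + 7.
Step 2: lead(15x⁶ + 2x⁵ − 10x⁴ − 21x³ + 12x² + 24x + 7) ÷ lead(D) = 15x⁶ ÷ 3x = 5x⁵. Subtract (5x⁵)·D = 15x⁶ + 5x⁵. Remainder: −3x⁵ − 10x⁴ − 21x³ + 12x² + 24x + 7.
Step 3: lead(−3x⁵ − 10x⁴ − 21x³ + 12x² + 24x + 7) ÷ lead(D) = −3x⁵ ÷ 3x = −x⁴. Subtract (−x⁴)·D = −3x⁵ − x⁴. Remainder: −9x⁴ − 21x³ + 12x² + 24x + 7.
Step 4: lead(−9x⁴ − 21x³ + 12x² + 24x + 7) ÷ lead(D) = −9x⁴ ÷ 3x = −3x³. Subtract (−3x³)·D = −9x⁴ − 3x³. Remainder: −18x³ + 12x² + 24x + 7.
Step 5: lead(−18x³ + 12x² + 24x + 7) ÷ lead(D) = −18x³ ÷ 3x = −6x². Subtract (−6x²)·D = −18x³ − 6x². Remainder: 18x² + 24x + 7.
Step 6: lead(18x² + 24x + 7) ÷ lead(D) = 18x² ÷ 3x = 6x. Subtract (6x)·D = 18x² + 6x. Remainder: 18x + 7.
Step 7: lead(18x + 7) ÷ lead(D) = 18x ÷ 3x = 6. Subtract (6)·D = 18x + 6. Remainder: 1.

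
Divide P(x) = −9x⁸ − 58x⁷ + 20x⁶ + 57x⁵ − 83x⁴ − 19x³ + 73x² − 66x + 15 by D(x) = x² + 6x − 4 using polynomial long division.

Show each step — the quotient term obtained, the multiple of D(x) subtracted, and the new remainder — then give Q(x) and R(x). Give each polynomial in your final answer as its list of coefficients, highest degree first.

Step 1: lead(−9x⁸ − 58x⁷ + 20x⁶ + 57x⁵ − 83x⁴ − 19x³ + 73x² − 66x + 15) ÷ lead(D) = −9x⁸ ÷ x² = −9x⁶. Subtract (−9x⁶)·D = −9x⁸ − 54x⁷ + 36x⁶. Remainder: −4x⁷ − 16x⁶ + 57x⁵ − 83x⁴ − 19x³ + 73x² − 66x + 15.
Step 2: lead(−4x⁷ − 16x⁶ + 57x⁵ − 83x⁴ − 19x³ + 73x² − 66x + 15) ÷ lead(D) = −4x⁷ ÷ x² = −4x⁵. Subtract (−4x⁵)·D = −4x⁷ − 24x⁶ + 16x⁵. Remainder: 8x⁶ + 41x⁵ − 83x⁴ − 19x³ + 73x² − 66x + 15.
Step 3: lead(8x⁶ + 41x⁵ − 83x⁴ − 19x³ + 73x² − 66x + 15) ÷ lead(D) = 8x⁶ ÷ x² = 8x⁴. Subtract (8x⁴)·D = 8x⁶ + 48x⁵ − 32x⁴. Remainder: −7x⁵ − 51x⁴ − 19x³ + 73x² − 66x + 15.
Step 4: lead(−7x⁵ − 51x⁴ − 19x³ + 73x² − 66x + 15) ÷ lead(D) = −7x⁵ ÷ x² = −7x³. Subtract (−7x³)·D = −7x⁵ − 42x⁴ + 28x³. Remainder: −9x⁴ − 47x³ + 73x² − 66x + 15.
Step 5: lead(−9x⁴ − 47x³ + 73x² − 66x + 15) ÷ lead(D) = −9x⁴ ÷ x² = −9x². Subtract (−9x²)·D = −9x⁴ − 54x³ + 36x². Remainder: 7x³ + 37x² − 66x + 15.
Step 6: lead(7x³ + 37x² − 66x + 15) ÷ lead(D) = 7x³ ÷ x² = 7x. Subtract (7x)·D = 7x³ + 42x² − 28x. Remainder: −5x² − 38x + 15.
Step 7: lead(−5x² − 38x + 15) ÷ lead(D) = −5x² ÷ x² = −5. Subtract (−5)·D = −5x² − 30x + 20. Remainder: −8x − 5.

Q = [-9, -4, 8, -7, -9, 7, -5]; R = [-8, -5]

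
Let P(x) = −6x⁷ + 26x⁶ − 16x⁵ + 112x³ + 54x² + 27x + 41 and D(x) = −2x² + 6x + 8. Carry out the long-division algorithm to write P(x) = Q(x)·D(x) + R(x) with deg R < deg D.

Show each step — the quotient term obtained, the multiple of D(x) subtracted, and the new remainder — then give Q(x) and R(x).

Step 1: lead(−6x⁷ + 26x⁶ − 16x⁵ + 112x³ + 54x² + 27x + 41) ÷ lead(D) = −6x⁷ ÷ −2x² = 3x⁵. Subtract (3x⁵)·D = −6x⁷ + 18x⁶ + 24x⁵. Remainder: 8x⁶ − 40x⁵ + 112x³ + 54x² + 27x + 41.
Step 2: lead(8x⁶ − 40x⁵ + 112x³ + 54x² + 27x + 41) ÷ lead(D) = 8x⁶ ÷ −2x² = −4x⁴. Subtract (−4x⁴)·D = 8x⁶ − 24x⁵ − 32x⁴. Remainder: −16x⁵ + 32x⁴ + 112x³ + 54x² + 27x + 41.
Step 3: lead(−16x⁵ + 32x⁴ + 112x³ + 54x² + 27x + 41) ÷ lead(D) = −16x⁵ ÷ −2x² = 8x³. Subtract (8x³)·D = −16x⁵ + 48x⁴ + 64x³. Remainder: −16x⁴ + 48x³ + 54x² + 27x + 41.
Step 4: lead(−16x⁴ + 48x³ + 54x² + 27x + 41) ÷ lead(D) = −16x⁴ ÷ −2x² = 8x². Subtract (8x²)·D = −16x⁴ + 48x³ + 64x². Remainder: −10x² + 27x + 41.
Step 5: lead(−10x² + 27x + 41) ÷ lead(D) = −10x² ÷ −2x² = 5. Subtract (5)·D = −10x² + 30x + 40. Remainder: −3x + 1.

Q(x) = 3x⁵ − 4x⁴ + 8x³ + 8x² + 5; R(x) = −3x + 1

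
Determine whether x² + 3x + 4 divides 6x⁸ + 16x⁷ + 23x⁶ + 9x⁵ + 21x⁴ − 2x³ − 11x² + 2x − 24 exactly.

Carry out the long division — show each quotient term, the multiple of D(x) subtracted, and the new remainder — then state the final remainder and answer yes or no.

Step 1: lead(6x⁸ + 16x⁷ + 23x⁶ + 9x⁵ + 21x⁴ − 2x³ − 11x² + 2x − 24) ÷ lead(D) = 6x⁸ ÷ x² = 6x⁶. Subtract (6x⁶)·D = 6x⁸ + 18x⁷ + 24x⁶. Remainder: −2x⁷ − x⁶ + 9x⁵ + 21x⁴ − 2x³ − 11x² + 2x − 24.
Step 2: lead(−2x⁷ − x⁶ + 9x⁵ + 21x⁴ − 2x³ − 11x² + 2x − 24) ÷ lead(D) = −2x⁷ ÷ x² = −2x⁵. Subtract (−2x⁵)·D = −2x⁷ − 6x⁶ − 8x⁵. Remainder: 5x⁶ + 17x⁵ + 21x⁴ − 2x³ − 11x² + 2x − 24.
Step 3: lead(5x⁶ + 17x⁵ + 21x⁴ − 2x³ − 11x² + 2x − 24) ÷ lead(D) = 5x⁶ ÷ x² = 5x⁴. Subtract (5x⁴)·D = 5x⁶ + 15x⁵ + 20x⁴. Remainder: 2x⁵ + x⁴ − 2x³ − 11x² + 2x − 24.
Step 4: lead(2x⁵ + x⁴ − 2x³ − 11x² + 2x − 24) ÷ lead(D) = 2x⁵ ÷ x² = 2x³. Subtract (2x³)·D = 2x⁵ + 6x⁴ + 8x³. Remainder: −5x⁴ − 10x³ − 11x² + 2x − 24.
Step 5: lead(−5x⁴ − 10x³ − 11x² + 2x − 24) ÷ lead(D) = −5x⁴ ÷ x² = −5x². Subtract (−5x²)·D = −5x⁴ − 15x³ − 20x². Remainder: 5x³ + 9x² + 2x − 24.
Step 6: lead(5x³ + 9x² + 2x − 24) ÷ lead(D) = 5x³ ÷ x² = 5x. Subtract (5x)·D = 5x³ + 15x² + 20x. Remainder: −6x² − 18x − 24.
Step 7: lead(−6x² − 18x − 24) ÷ lead(D) = −6x² ÷ x² = −6. Subtract (−6)·D = −6x² − 18x − 24. Remainder: 0.

R(x) = 0, so D(x) is a factor of P(x). yes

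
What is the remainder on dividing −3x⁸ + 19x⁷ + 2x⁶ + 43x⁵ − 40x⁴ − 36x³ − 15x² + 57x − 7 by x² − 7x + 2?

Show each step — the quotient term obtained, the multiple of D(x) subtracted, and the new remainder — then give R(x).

R(x) = −5x + 9

Step 1: lead(−3x⁸ + 19x⁷ + 2x⁶ + 43x⁵ − 40x⁴ − 36x³ − 15x² + 57x − 7) ÷ lead(D) = −3x⁸ ÷ x² = −3x⁶. Subtract (−3x⁶)·D = −3x⁸ + 21x⁷ − 6x⁶. Remainder: −2x⁷ + 8x⁶ + 43x⁵ − 40x⁴ − 36x³ − 15x² + 57x − 7.
Step 2: lead(−2x⁷ + 8x⁶ + 43x⁵ − 40x⁴ − 36x³ − 15x² + 57x − 7) ÷ lead(D) = −2x⁷ ÷ x² = −2x⁵. Subtract (−2x⁵)·D = −2x⁷ + 14x⁶ − 4x⁵. Remainder: −6x⁶ + 47x⁵ − 40x⁴ − 36x³ − 15x² + 57x − 7.
Step 3: lead(−6x⁶ + 47x⁵ − 40x⁴ − 36x³ − 15x² + 57x − 7) ÷ lead(D) = −6x⁶ ÷ x² = −6x⁴. Subtract (−6x⁴)·D = −6x⁶ + 42x⁵ − 12x⁴. Remainder: 5x⁵ − 28x⁴ − 36x³ − 15x² + 57x − 7.
Step 4: lead(5x⁵ − 28x⁴ − 36x³ − 15x² + 57x − 7) ÷ lead(D) = 5x⁵ ÷ x² = 5x³. Subtract (5x³)·D = 5x⁵ − 35x⁴ + 10x³. Remainder: 7x⁴ − 46x³ − 15x² + 57x − 7.
Step 5: lead(7x⁴ − 46x³ − 15x² + 57x − 7) ÷ lead(D) = 7x⁴ ÷ x² = 7x². Subtract (7x²)·D = 7x⁴ − 49x³ + 14x². Remainder: 3x³ − 29x² + 57x − 7.
Step 6: lead(3x³ − 29x² + 57x − 7) ÷ lead(D) = 3x³ ÷ x² = 3x. Subtract (3x)·D = 3x³ − 21x² + 6x. Remainder: −8x² + 51x − 7.
Step 7: lead(−8x² + 51x − 7) ÷ lead(D) = −8x² ÷ x² = −8. Subtract (−8)·D = −8x² + 56x − 16. Remainder: −5x + 9.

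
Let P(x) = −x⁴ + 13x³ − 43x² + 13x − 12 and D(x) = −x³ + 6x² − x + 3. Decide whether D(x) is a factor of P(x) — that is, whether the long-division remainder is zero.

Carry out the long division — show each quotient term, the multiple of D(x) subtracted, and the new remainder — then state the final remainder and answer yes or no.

R(x) = 3x + 9, so D(x) is not a factor of P(x). no

Step 1: lead(−x⁴ + 13x³ − 43x² + 13x − 12) ÷ lead(D) = −x⁴ ÷ −x³ = x. Subtract (x)·D = −x⁴ + 6x³ − x² + 3x. Remainder: 7x³ − 42x² + 10x − 12.
Step 2: lead(7x³ − 42x² + 10x − 12) ÷ lead(D) = 7x³ ÷ −x³ = −7. Subtract (−7)·D = 7x³ − 42x² + 7x − 21. Remainder: 3x + 9.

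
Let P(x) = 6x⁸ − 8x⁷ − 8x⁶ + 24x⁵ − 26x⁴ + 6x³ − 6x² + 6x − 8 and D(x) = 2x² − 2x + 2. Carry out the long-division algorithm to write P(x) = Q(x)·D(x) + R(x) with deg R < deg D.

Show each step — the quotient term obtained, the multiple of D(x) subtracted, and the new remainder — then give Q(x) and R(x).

Step 1: lead(6x⁸ − 8x⁷ − 8x⁶ + 24x⁵ − 26x⁴ + 6x³ − 6x² + 6x − 8) ÷ lead(D) = 6x⁸ ÷ 2x² = 3x⁶. Subtract (3x⁶)·D = 6x⁸ − 6x⁷ + 6x⁶. Remainder: −2x⁷ − 14x⁶ + 24x⁵ − 26x⁴ + 6x³ − 6x² + 6x − 8.
Step 2: lead(−2x⁷ − 14x⁶ + 24x⁵ − 26x⁴ + 6x³ − 6x² + 6x − 8) ÷ lead(D) = −2x⁷ ÷ 2x² = −x⁵. Subtract (−x⁵)·D = −2x⁷ + 2x⁶ − 2x⁵. Remainder: −16x⁶ + 26x⁵ − 26x⁴ + 6x³ − 6x² + 6x − 8.
Step 3: lead(−16x⁶ + 26x⁵ − 26x⁴ + 6x³ − 6x² + 6x − 8) ÷ lead(D) = −16x⁶ ÷ 2x² = −8x⁴. Subtract (−8x⁴)·D = −16x⁶ + 16x⁵ − 16x⁴. Remainder: 10x⁵ − 10x⁴ + 6x³ − 6x² + 6x − 8.
Step 4: lead(10x⁵ − 10x⁴ + 6x³ − 6x² + 6x − 8) ÷ lead(D) = 10x⁵ ÷ 2x² = 5x³. Subtract (5x³)·D = 10x⁵ − 10x⁴ + 10x³. Remainder: −4x³ − 6x² + 6x − 8.
Step 5: lead(−4x³ − 6x² + 6x − 8) ÷ lead(D) = −4x³ ÷ 2x² = −2x. Subtract (−2x)·D = −4x³ + 4x² − 4x. Remainder: −10x² + 10x − 8.
Step 6: lead(−10x² + 10x − 8) ÷ lead(D) = −10x² ÷ 2x² = −5. Subtract (−5)·D = −10x² + 10x − 10. Remainder: 2.

Q(x) = 3x⁶ − x⁵ − 8x⁴ + 5x³ − 2x − 5; R(x) = 2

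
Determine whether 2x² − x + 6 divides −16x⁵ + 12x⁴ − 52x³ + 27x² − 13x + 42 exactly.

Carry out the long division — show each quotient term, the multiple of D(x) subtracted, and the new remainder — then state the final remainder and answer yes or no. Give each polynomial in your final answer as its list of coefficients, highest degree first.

Step 1: lead(−16x⁵ + 12x⁴ − 52x³ + 27x² − 13x + 42) ÷ lead(D) = −16x⁵ ÷ 2x² = −8x³. Subtract (−8x³)·D = −16x⁵ + 8x⁴ − 48x³. Remainder: 4x⁴ − 4x³ + 27x² − 13x + 42.
Step 2: lead(4x⁴ − 4x³ + 27x² − 13x + 42) ÷ lead(D) = 4x⁴ ÷ 2x² = 2x². Subtract (2x²)·D = 4x⁴ − 2x³ + 12x². Remainder: −2x³ + 15x² − 13x + 42.
Step 3: lead(−2x³ + 15x² − 13x + 42) ÷ lead(D) = −2x³ ÷ 2x² = −x. Subtract (−x)·D = −2x³ + x² − 6x. Remainder: 14x² − 7x + 42.
Step 4: lead(14x² − 7x + 42) ÷ lead(D) = 14x² ÷ 2x² = 7. Subtract (7)·D = 14x² − 7x + 42. Remainder: 0.

R = [0], so D(x) is a factor of P(x). yes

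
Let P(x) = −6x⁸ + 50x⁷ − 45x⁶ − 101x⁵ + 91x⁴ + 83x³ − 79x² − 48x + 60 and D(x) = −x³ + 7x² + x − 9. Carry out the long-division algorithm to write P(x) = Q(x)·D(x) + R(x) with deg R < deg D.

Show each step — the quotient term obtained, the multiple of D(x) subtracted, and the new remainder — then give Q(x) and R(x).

Q(x) = 6x⁵ − 8x⁴ − 5x³ + 4x² + 4x − 6; R(x) = −5x² − 6x + 6

Step 1: lead(−6x⁸ + 50x⁷ − 45x⁶ − 101x⁵ + 91x⁴ + 83x³ − 79x² − 48x + 60) ÷ lead(D) = −6x⁸ ÷ −x³ = 6x⁵. Subtract (6x⁵)·D = −6x⁸ + 42x⁷ + 6x⁶ − 54x⁵. Remainder: 8x⁷ − 51x⁶ − 47x⁵ + 91x⁴ + 83x³ − 79x² − 48x + 60.
Step 2: lead(8x⁷ − 51x⁶ − 47x⁵ + 91x⁴ + 83x³ − 79x² − 48x + 60) ÷ lead(D) = 8x⁷ ÷ −x³ = −8x⁴. Subtract (−8x⁴)·D = 8x⁷ − 56x⁶ − 8x⁵ + 72x⁴. Remainder: 5x⁶ − 39x⁵ + 19x⁴ + 83x³ − 79x² − 48x + 60.
Step 3: lead(5x⁶ − 39x⁵ + 19x⁴ + 83x³ − 79x² − 48x + 60) ÷ lead(D) = 5x⁶ ÷ −x³ = −5x³. Subtract (−5x³)·D = 5x⁶ − 35x⁵ − 5x⁴ + 45x³. Remainder: −4x⁵ + 24x⁴ + 38x³ − 79x² − 48x + 60.
Step 4: lead(−4x⁵ + 24x⁴ + 38x³ − 79x² − 48x + 60) ÷ lead(D) = −4x⁵ ÷ −x³ = 4x². Subtract (4x²)·D = −4x⁵ + 28x⁴ + 4x³ − 36x². Remainder: −4x⁴ + 34x³ − 43x² − 48x + 60.
Step 5: lead(−4x⁴ + 34x³ − 43x² − 48x + 60) ÷ lead(D) = −4x⁴ ÷ −x³ = 4x. Subtract (4x)·D = −4x⁴ + 28x³ + 4x² − 36x. Remainder: 6x³ − 47x² − 12x + 60.
Step 6: lead(6x³ − 47x² − 12x + 60) ÷ lead(D) = 6x³ ÷ −x³ = −6. Subtract (−6)·D = 6x³ − 42x² − 6x + 54. Remainder: −5x² − 6x + 6.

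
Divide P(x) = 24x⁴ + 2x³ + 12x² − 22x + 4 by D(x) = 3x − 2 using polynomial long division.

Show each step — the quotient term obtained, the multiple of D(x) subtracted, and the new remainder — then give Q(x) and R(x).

Step 1: lead(24x⁴ + 2x³ + 12x² − 22x + 4) ÷ lead(D) = 24x⁴ ÷ 3x = 8x³. Subtract (8x³)·D = 24x⁴ − 16x³. Remainder: 18x³ + 12x² − 22x + 4.
Step 2: lead(18x³ + 12x² − 22x + 4) ÷ lead(D) = 18x³ ÷ 3x = 6x². Subtract (6x²)·D = 18x³ − 12x². Remainder: 24x² − 22x + 4.
Step 3: lead(24x² − 22x + 4) ÷ lead(D) = 24x² ÷ 3x = 8x. Subtract (8x)·D = 24x² − 16x. Remainder: −6x + 4.
Step 4: lead(−6x + 4) ÷ lead(D) = −6x ÷ 3x = −2. Subtract (−2)·D = −6x + 4. Remainder: 0.

Q(x) = 8x³ + 6x² + 8x − 2; R(x) = 0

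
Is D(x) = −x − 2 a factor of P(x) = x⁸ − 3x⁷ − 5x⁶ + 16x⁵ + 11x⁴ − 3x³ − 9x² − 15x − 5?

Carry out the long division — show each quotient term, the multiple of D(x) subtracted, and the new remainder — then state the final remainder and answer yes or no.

Step 1: lead(x⁸ − 3x⁷ − 5x⁶ + 16x⁵ + 11x⁴ − 3x³ − 9x² − 15x − 5) ÷ lead(D) = x⁸ ÷ −x = −x⁷. Subtract (−x⁷)·D = x⁸ + 2x⁷. Remainder: −5x⁷ − 5x⁶ + 16x⁵ + 11x⁴ − 3x³ − 9x² − 15x − 5.
Step 2: lead(−5x⁷ − 5x⁶ + 16x⁵ + 11x⁴ − 3x³ − 9x² − 15x − 5) ÷ lead(D) = −5x⁷ ÷ −x = 5x⁶. Subtract (5x⁶)·D = −5x⁷ − 10x⁶. Remainder: 5x⁶ + 16x⁵ + 11x⁴ − 3x³ − 9x² − 15x − 5.
Step 3: lead(5x⁶ + 16x⁵ + 11x⁴ − 3x³ − 9x² − 15x − 5) ÷ lead(D) = 5x⁶ ÷ −x = −5x⁵. Subtract (−5x⁵)·D = 5x⁶ + 10x⁵. Remainder: 6x⁵ + 11x⁴ − 3x³ − 9x² − 15x − 5.
Step 4: lead(6x⁵ + 11x⁴ − 3x³ − 9x² − 15x − 5) ÷ lead(D) = 6x⁵ ÷ −x = −6x⁴. Subtract (−6x⁴)·D = 6x⁵ + 12x⁴. Remainder: −x⁴ − 3x³ − 9x² − 15x − 5.
Step 5: lead(−x⁴ − 3x³ − 9x² − 15x − 5) ÷ lead(D) = −x⁴ ÷ −x = x³. Subtract (x³)·D = −x⁴ − 2x³. Remainder: −x³ − 9x² − 15x − 5.
Step 6: lead(−x³ − 9x² − 15x − 5) ÷ lead(D) = −x³ ÷ −x = x². Subtract (x²)·D = −x³ − 2x². Remainder: −7x² − 15x − 5.
Step 7: lead(−7x² − 15x − 5) ÷ lead(D) = −7x² ÷ −x = 7x. Subtract (7x)·D = −7x² − 14x. Remainder: −x − 5.
Step 8: lead(−x − 5) ÷ lead(D) = −x ÷ −x = 1. Subtract (1)·D = −x − 2. Remainder: −3.

R(x) = −3, so D(x) is not a factor of P(x). no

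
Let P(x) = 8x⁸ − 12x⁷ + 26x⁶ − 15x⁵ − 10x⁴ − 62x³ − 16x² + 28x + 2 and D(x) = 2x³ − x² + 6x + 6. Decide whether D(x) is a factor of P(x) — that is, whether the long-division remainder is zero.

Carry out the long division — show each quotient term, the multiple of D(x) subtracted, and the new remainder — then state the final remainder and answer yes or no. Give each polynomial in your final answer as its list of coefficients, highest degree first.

Step 1: lead(8x⁸ − 12x⁷ + 26x⁶ − 15x⁵ − 10x⁴ − 62x³ − 16x² + 28x + 2) ÷ lead(D) = 8x⁸ ÷ 2x³ = 4x⁵. Subtract (4x⁵)·D = 8x⁸ − 4x⁷ + 24x⁶ + 24x⁵. Remainder: −8x⁷ + 2x⁶ − 39x⁵ − 10x⁴ − 62x³ − 16x² + 28x + 2.
Step 2: lead(−8x⁷ + 2x⁶ − 39x⁵ − 10x⁴ − 62x³ − 16x² + 28x + 2) ÷ lead(D) = −8x⁷ ÷ 2x³ = −4x⁴. Subtract (−4x⁴)·D = −8x⁷ + 4x⁶ − 24x⁵ − 24x⁴. Remainder: −2x⁶ − 15x⁵ + 14x⁴ − 62x³ − 16x² + 28x + 2.
Step 3: lead(−2x⁶ − 15x⁵ + 14x⁴ − 62x³ − 16x² + 28x + 2) ÷ lead(D) = −2x⁶ ÷ 2x³ = −x³. Subtract (−x³)·D = −2x⁶ + x⁵ − 6x⁴ − 6x³. Remainder: −16x⁵ + 20x⁴ − 56x³ − 16x² + 28x + 2.
Step 4: lead(−16x⁵ + 20x⁴ − 56x³ − 16x² + 28x + 2) ÷ lead(D) = −16x⁵ ÷ 2x³ = −8x². Subtract (−8x²)·D = −16x⁵ + 8x⁴ − 48x³ − 48x². Remainder: 12x⁴ − 8x³ + 32x² + 28x + 2.
Step 5: lead(12x⁴ − 8x³ + 32x² + 28x + 2) ÷ lead(D) = 12x⁴ ÷ 2x³ = 6x. Subtract (6x)·D = 12x⁴ − 6x³ + 36x² + 36x. Remainder: −2x³ − 4x² − 8x + 2.
Step 6: lead(−2x³ − 4x² − 8x + 2) ÷ lead(D) = −2x³ ÷ 2x³ = −1. Subtract (−1)·D = −2x³ + x² − 6x − 6. Remainder: −5x² − 2x + 8.

R = [-5, -2, 8], so D(x) is not a factor of P(x). no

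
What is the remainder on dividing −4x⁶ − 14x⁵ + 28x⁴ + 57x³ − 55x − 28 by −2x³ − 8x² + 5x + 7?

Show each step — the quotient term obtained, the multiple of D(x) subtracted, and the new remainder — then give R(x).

Step 1: lead(−4x⁶ − 14x⁵ + 28x⁴ + 57x³ − 55x − 28) ÷ lead(D) = −4x⁶ ÷ −2x³ = 2x³. Subtract (2x³)·D = −4x⁶ − 16x⁵ + 10x⁴ + 14x³. Remainder: 2x⁵ + 18x⁴ + 43x³ − 55x − 28.
Step 2: lead(2x⁵ + 18x⁴ + 43x³ − 55x − 28) ÷ lead(D) = 2x⁵ ÷ −2x³ = −x². Subtract (−x²)·D = 2x⁵ + 8x⁴ − 5x³ − 7x². Remainder: 10x⁴ + 48x³ + 7x² − 55x − 28.
Step 3: lead(10x⁴ + 48x³ + 7x² − 55x − 28) ÷ lead(D) = 10x⁴ ÷ −2x³ = −5x. Subtract (−5x)·D = 10x⁴ + 40x³ − 25x² − 35x. Remainder: 8x³ + 32x² − 20x − 28.
Step 4: lead(8x³ + 32x² − 20x − 28) ÷ lead(D) = 8x³ ÷ −2x³ = −4. Subtract (−4)·D = 8x³ + 32x² − 20x − 28. Remainder: 0.

R(x) = 0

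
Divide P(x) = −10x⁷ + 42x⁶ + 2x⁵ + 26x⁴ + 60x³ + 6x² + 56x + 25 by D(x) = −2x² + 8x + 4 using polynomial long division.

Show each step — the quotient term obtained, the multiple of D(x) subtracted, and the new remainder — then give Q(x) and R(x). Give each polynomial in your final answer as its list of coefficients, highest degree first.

Step 1: lead(−10x⁷ + 42x⁶ + 2x⁵ + 26x⁴ + 60x³ + 6x² + 56x + 25) ÷ lead(D) = −10x⁷ ÷ −2x² = 5x⁵. Subtract (5x⁵)·D = −10x⁷ + 40x⁶ + 20x⁵. Remainder: 2x⁶ − 18x⁵ + 26x⁴ + 60x³ + 6x² + 56x + 25.
Step 2: lead(2x⁶ − 18x⁵ + 26x⁴ + 60x³ + 6x² + 56x + 25) ÷ lead(D) = 2x⁶ ÷ −2x² = −x⁴. Subtract (−x⁴)·D = 2x⁶ − 8x⁵ − 4x⁴. Remainder: −10x⁵ + 30x⁴ + 60x³ + 6x² + 56x + 25.
Step 3: lead(−10x⁵ + 30x⁴ + 60x³ + 6x² + 56x + 25) ÷ lead(D) = −10x⁵ ÷ −2x² = 5x³. Subtract (5x³)·D = −10x⁵ + 40x⁴ + 20x³. Remainder: −10x⁴ + 40x³ + 6x² + 56x + 25.
Step 4: lead(−10x⁴ + 40x³ + 6x² + 56x + 25) ÷ lead(D) = −10x⁴ ÷ −2x² = 5x². Subtract (5x²)·D = −10x⁴ + 40x³ + 20x². Remainder: −14x² + 56x + 25.
Step 5: lead(−14x² + 56x + 25) ÷ lead(D) = −14x² ÷ −2x² = 7. Subtract (7)·D = −14x² + 56x + 28. Remainder: −3.

Q = [5, -1, 5, 5, 0, 7]; R = [-3]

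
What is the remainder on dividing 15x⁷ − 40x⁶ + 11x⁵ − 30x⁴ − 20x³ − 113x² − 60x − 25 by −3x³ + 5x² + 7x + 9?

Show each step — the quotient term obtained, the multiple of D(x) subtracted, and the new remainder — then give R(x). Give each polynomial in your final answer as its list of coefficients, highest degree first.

R = [6, 2]

Step 1: lead(15x⁷ − 40x⁶ + 11x⁵ − 30x⁴ − 20x³ − 113x² − 60x − 25) ÷ lead(D) = 15x⁷ ÷ −3x³ = −5x⁴. Subtract (−5x⁴)·D = 15x⁷ − 25x⁶ − 35x⁵ − 45x⁴. Remainder: −15x⁶ + 46x⁵ + 15x⁴ − 20x³ − 113x² − 60x − 25.
Step 2: lead(−15x⁶ + 46x⁵ + 15x⁴ − 20x³ − 113x² − 60x − 25) ÷ lead(D) = −15x⁶ ÷ −3x³ = 5x³. Subtract (5x³)·D = −15x⁶ + 25x⁵ + 35x⁴ + 45x³. Remainder: 21x⁵ − 20x⁴ − 65x³ − 113x² − 60x − 25.
Step 3: lead(21x⁵ − 20x⁴ − 65x³ − 113x² − 60x − 25) ÷ lead(D) = 21x⁵ ÷ −3x³ = −7x². Subtract (−7x²)·D = 21x⁵ − 35x⁴ − 49x³ − 63x². Remainder: 15x⁴ − 16x³ − 50x² − 60x − 25.
Step 4: lead(15x⁴ − 16x³ − 50x² − 60x − 25) ÷ lead(D) = 15x⁴ ÷ −3x³ = −5x. Subtract (−5x)·D = 15x⁴ − 25x³ − 35x² − 45x. Remainder: 9x³ − 15x² − 15x − 25.
Step 5: lead(9x³ − 15x² − 15x − 25) ÷ lead(D) = 9x³ ÷ −3x³ = −3. Subtract (−3)·D = 9x³ − 15x² − 21x − 27. Remainder: 6x + 2.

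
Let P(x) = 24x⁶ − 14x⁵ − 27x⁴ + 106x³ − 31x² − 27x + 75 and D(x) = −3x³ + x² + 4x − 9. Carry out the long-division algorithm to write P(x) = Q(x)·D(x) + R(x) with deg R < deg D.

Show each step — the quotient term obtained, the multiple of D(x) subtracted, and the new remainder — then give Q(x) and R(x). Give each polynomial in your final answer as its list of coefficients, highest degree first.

Q = [-8, 2, -1, -9]; R = [-6]

Step 1: lead(24x⁶ − 14x⁵ − 27x⁴ + 106x³ − 31x² − 27x + 75) ÷ lead(D) = 24x⁶ ÷ −3x³ = −8x³. Subtract (−8x³)·D = 24x⁶ − 8x⁵ − 32x⁴ + 72x³. Remainder: −6x⁵ + 5x⁴ + 34x³ − 31x² − 27x + 75.
Step 2: lead(−6x⁵ + 5x⁴ + 34x³ − 31x² − 27x + 75) ÷ lead(D) = −6x⁵ ÷ −3x³ = 2x². Subtract (2x²)·D = −6x⁵ + 2x⁴ + 8x³ − 18x². Remainder: 3x⁴ + 26x³ − 13x² − 27x + 75.
Step 3: lead(3x⁴ + 26x³ − 13x² − 27x + 75) ÷ lead(D) = 3x⁴ ÷ −3x³ = −x. Subtract (−x)·D = 3x⁴ − x³ − 4x² + 9x. Remainder: 27x³ − 9x² − 36x + 75.
Step 4: lead(27x³ − 9x² − 36x + 75) ÷ lead(D) = 27x³ ÷ −3x³ = −9. Subtract (−9)·D = 27x³ − 9x² − 36x + 81. Remainder: −6.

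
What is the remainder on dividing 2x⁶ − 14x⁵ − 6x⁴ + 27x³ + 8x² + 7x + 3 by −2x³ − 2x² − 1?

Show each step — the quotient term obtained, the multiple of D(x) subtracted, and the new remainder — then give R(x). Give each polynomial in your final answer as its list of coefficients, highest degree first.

R = [2, -5]

Step 1: lead(2x⁶ − 14x⁵ − 6x⁴ + 27x³ + 8x² + 7x + 3) ÷ lead(D) = 2x⁶ ÷ −2x³ = −x³. Subtract (−x³)·D = 2x⁶ + 2x⁵ + x³. Remainder: −16x⁵ − 6x⁴ + 26x³ + 8x² + 7x + 3.
Step 2: lead(−16x⁵ − 6x⁴ + 26x³ + 8x² + 7x + 3) ÷ lead(D) = −16x⁵ ÷ −2x³ = 8x². Subtract (8x²)·D = −16x⁵ − 16x⁴ − 8x². Remainder: 10x⁴ + 26x³ + 16x² + 7x + 3.
Step 3: lead(10x⁴ + 26x³ + 16x² + 7x + 3) ÷ lead(D) = 10x⁴ ÷ −2x³ = −5x. Subtract (−5x)·D = 10x⁴ + 10x³ + 5x. Remainder: 16x³ + 16x² + 2x + 3.
Step 4: lead(16x³ + 16x² + 2x + 3) ÷ lead(D) = 16x³ ÷ −2x³ = −8. Subtract (−8)·D = 16x³ + 16x² + 8. Remainder: 2x − 5.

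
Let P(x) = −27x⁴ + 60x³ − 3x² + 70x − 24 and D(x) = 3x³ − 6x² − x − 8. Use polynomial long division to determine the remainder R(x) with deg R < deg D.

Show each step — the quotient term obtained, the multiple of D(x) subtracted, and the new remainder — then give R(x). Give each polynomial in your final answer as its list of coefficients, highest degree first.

R = [-8]

Step 1: lead(−27x⁴ + 60x³ − 3x² + 70x − 24) ÷ lead(D) = −27x⁴ ÷ 3x³ = −9x. Subtract (−9x)·D = −27x⁴ + 54x³ + 9x² + 72x. Remainder: 6x³ − 12x² − 2x − 24.
Step 2: lead(6x³ − 12x² − 2x − 24) ÷ lead(D) = 6x³ ÷ 3x³ = 2. Subtract (2)·D = 6x³ − 12x² − 2x − 16. Remainder: −8.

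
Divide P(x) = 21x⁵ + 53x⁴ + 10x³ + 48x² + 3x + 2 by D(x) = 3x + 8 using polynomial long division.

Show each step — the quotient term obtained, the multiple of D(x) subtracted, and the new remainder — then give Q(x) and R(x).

Step 1: lead(21x⁵ + 53x⁴ + 10x³ + 48x² + 3x + 2) ÷ lead(D) = 21x⁵ ÷ 3x = 7x⁴. Subtract (7x⁴)·D = 21x⁵ + 56x⁴. Remainder: −3x⁴ + 10x³ + 48x² + 3x + 2.
Step 2: lead(−3x⁴ + 10x³ + 48x² + 3x + 2) ÷ lead(D) = −3x⁴ ÷ 3x = −x³. Subtract (−x³)·D = −3x⁴ − 8x³. Remainder: 18x³ + 48x² + 3x + 2.
Step 3: lead(18x³ + 48x² + 3x + 2) ÷ lead(D) = 18x³ ÷ 3x = 6x². Subtract (6x²)·D = 18x³ + 48x². Remainder: 3x + 2.
Step 4: lead(3x + 2) ÷ lead(D) = 3x ÷ 3x = 1. Subtract (1)·D = 3x + 8. Remainder: −6.

Q(x) = 7x⁴ − x³ + 6x² + 1; R(x) = −6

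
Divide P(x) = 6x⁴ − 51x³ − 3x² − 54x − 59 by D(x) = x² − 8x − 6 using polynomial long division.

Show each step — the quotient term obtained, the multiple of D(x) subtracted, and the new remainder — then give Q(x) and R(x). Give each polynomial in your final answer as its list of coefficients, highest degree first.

Step 1: lead(6x⁴ − 51x³ − 3x² − 54x − 59) ÷ lead(D) = 6x⁴ ÷ x² = 6x². Subtract (6x²)·D = 6x⁴ − 48x³ − 36x². Remainder: −3x³ + 33x² − 54x − 59.
Step 2: lead(−3x³ + 33x² − 54x − 59) ÷ lead(D) = −3x³ ÷ x² = −3x. Subtract (−3x)·D = −3x³ + 24x² + 18x. Remainder: 9x² − 72x − 59.
Step 3: lead(9x² − 72x − 59) ÷ lead(D) = 9x² ÷ x² = 9. Subtract (9)·D = 9x² − 72x − 54. Remainder: −5.

Q = [6, -3, 9]; R = [-5]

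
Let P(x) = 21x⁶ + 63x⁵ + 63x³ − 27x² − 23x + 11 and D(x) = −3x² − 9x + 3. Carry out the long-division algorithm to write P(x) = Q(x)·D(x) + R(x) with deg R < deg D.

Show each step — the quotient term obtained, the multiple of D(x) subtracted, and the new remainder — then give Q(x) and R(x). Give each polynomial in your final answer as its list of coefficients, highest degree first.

Step 1: lead(21x⁶ + 63x⁵ + 63x³ − 27x² − 23x + 11) ÷ lead(D) = 21x⁶ ÷ −3x² = −7x⁴. Subtract (−7x⁴)·D = 21x⁶ + 63x⁵ − 21x⁴. Remainder: 21x⁴ + 63x³ − 27x² − 23x + 11.
Step 2: lead(21x⁴ + 63x³ − 27x² − 23x + 11) ÷ lead(D) = 21x⁴ ÷ −3x² = −7x². Subtract (−7x²)·D = 21x⁴ + 63x³ − 21x². Remainder: −6x² − 23x + 11.
Step 3: lead(−6x² − 23x + 11) ÷ lead(D) = −6x² ÷ −3x² = 2. Subtract (2)·D = −6x² − 18x + 6. Remainder: −5x + 5.

Q = [-7, 0, -7, 0, 2]; R = [-5, 5]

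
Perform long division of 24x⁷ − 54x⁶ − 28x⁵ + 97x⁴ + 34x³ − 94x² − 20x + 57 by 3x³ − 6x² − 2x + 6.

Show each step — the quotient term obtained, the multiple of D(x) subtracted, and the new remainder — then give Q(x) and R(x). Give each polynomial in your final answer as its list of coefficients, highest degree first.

Step 1: lead(24x⁷ − 54x⁶ − 28x⁵ + 97x⁴ + 34x³ − 94x² − 20x + 57) ÷ lead(D) = 24x⁷ ÷ 3x³ = 8x⁴. Subtract (8x⁴)·D = 24x⁷ − 48x⁶ − 16x⁵ + 48x⁴. Remainder: −6x⁶ − 12x⁵ + 49x⁴ + 34x³ − 94x² − 20x + 57.
Step 2: lead(−6x⁶ − 12x⁵ + 49x⁴ + 34x³ − 94x² − 20x + 57) ÷ lead(D) = −6x⁶ ÷ 3x³ = −2x³. Subtract (−2x³)·D = −6x⁶ + 12x⁵ + 4x⁴ − 12x³. Remainder: −24x⁵ + 45x⁴ + 46x³ − 94x² − 20x + 57.
Step 3: lead(−24x⁵ + 45x⁴ + 46x³ − 94x² − 20x + 57) ÷ lead(D) = −24x⁵ ÷ 3x³ = −8x². Subtract (−8x²)·D = −24x⁵ + 48x⁴ + 16x³ − 48x². Remainder: −3x⁴ + 30x³ − 46x² − 20x + 57.
Step 4: lead(−3x⁴ + 30x³ − 46x² − 20x + 57) ÷ lead(D) = −3x⁴ ÷ 3x³ = −x. Subtract (−x)·D = −3x⁴ + 6x³ + 2x² − 6x. Remainder: 24x³ − 48x² − 14x + 57.
Step 5: lead(24x³ − 48x² − 14x + 57) ÷ lead(D) = 24x³ ÷ 3x³ = 8. Subtract (8)·D = 24x³ − 48x² − 16x + 48. Remainder: 2x + 9.

Q = [8, -2, -8, -1, 8]; R = [2, 9]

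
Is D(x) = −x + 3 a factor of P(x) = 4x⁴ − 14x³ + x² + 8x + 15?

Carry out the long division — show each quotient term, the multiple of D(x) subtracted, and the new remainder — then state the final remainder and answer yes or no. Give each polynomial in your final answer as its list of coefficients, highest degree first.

R = [-6], so D(x) is not a factor of P(x). no

Step 1: lead(4x⁴ − 14x³ + x² + 8x + 15) ÷ lead(D) = 4x⁴ ÷ −x = −4x³. Subtract (−4x³)·D = 4x⁴ − 12x³. Remainder: −2x³ + x² + 8x + 15.
Step 2: lead(−2x³ + x² + 8x + 15) ÷ lead(D) = −2x³ ÷ −x = 2x². Subtract (2x²)·D = −2x³ + 6x². Remainder: −5x² + 8x + 15.
Step 3: lead(−5x² + 8x + 15) ÷ lead(D) = −5x² ÷ −x = 5x. Subtract (5x)·D = −5x² + 15x. Remainder: −7x + 15.
Step 4: lead(−7x + 15) ÷ lead(D) = −7x ÷ −x = 7. Subtract (7)·D = −7x + 21. Remainder: −6.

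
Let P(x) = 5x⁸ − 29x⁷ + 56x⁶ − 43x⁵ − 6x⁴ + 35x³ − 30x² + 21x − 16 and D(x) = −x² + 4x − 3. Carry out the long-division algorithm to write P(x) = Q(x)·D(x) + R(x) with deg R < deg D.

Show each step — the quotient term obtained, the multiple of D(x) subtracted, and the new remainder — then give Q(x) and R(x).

Q(x) = −5x⁶ + 9x⁵ − 5x⁴ − 4x³ + 5x² − 3x + 3; R(x) = −7

Step 1: lead(5x⁸ − 29x⁷ + 56x⁶ − 43x⁵ − 6x⁴ + 35x³ − 30x² + 21x − 16) ÷ lead(D) = 5x⁸ ÷ −x² = −5x⁶. Subtract (−5x⁶)·D = 5x⁸ − 20x⁷ + 15x⁶. Remainder: −9x⁷ + 41x⁶ − 43x⁵ − 6x⁴ + 35x³ − 30x² + 21x − 16.
Step 2: lead(−9x⁷ + 41x⁶ − 43x⁵ − 6x⁴ + 35x³ − 30x² + 21x − 16) ÷ lead(D) = −9x⁷ ÷ −x² = 9x⁵. Subtract (9x⁵)·D = −9x⁷ + 36x⁶ − 27x⁵. Remainder: 5x⁶ − 16x⁵ − 6x⁴ + 35x³ − 30x² + 21x − 16.
Step 3: lead(5x⁶ − 16x⁵ − 6x⁴ + 35x³ − 30x² + 21x − 16) ÷ lead(D) = 5x⁶ ÷ −x² = −5x⁴. Subtract (−5x⁴)·D = 5x⁶ − 20x⁵ + 15x⁴. Remainder: 4x⁵ − 21x⁴ + 35x³ − 30x² + 21x − 16.
Step 4: lead(4x⁵ − 21x⁴ + 35x³ − 30x² + 21x − 16) ÷ lead(D) = 4x⁵ ÷ −x² = −4x³. Subtract (−4x³)·D = 4x⁵ − 16x⁴ + 12x³. Remainder: −5x⁴ + 23x³ − 30x² + 21x − 16.
Step 5: lead(−5x⁴ + 23x³ − 30x² + 21x − 16) ÷ lead(D) = −5x⁴ ÷ −x² = 5x². Subtract (5x²)·D = −5x⁴ + 20x³ − 15x². Remainder: 3x³ − 15x² + 21x − 16.
Step 6: lead(3x³ − 15x² + 21x − 16) ÷ lead(D) = 3x³ ÷ −x² = −3x. Subtract (−3x)·D = 3x³ − 12x² + 9x. Remainder: −3x² + 12x − 16.
Step 7: lead(−3x² + 12x − 16) ÷ lead(D) = −3x² ÷ −x² = 3. Subtract (3)·D = −3x² + 12x − 9. Remainder: −7.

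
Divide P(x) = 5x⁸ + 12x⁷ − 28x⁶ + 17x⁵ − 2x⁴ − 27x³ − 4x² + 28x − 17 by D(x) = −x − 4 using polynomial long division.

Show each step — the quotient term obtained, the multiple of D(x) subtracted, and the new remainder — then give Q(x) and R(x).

Q(x) = −5x⁷ + 8x⁶ − 4x⁵ − x⁴ + 6x³ + 3x² − 8x + 4; R(x) = −1

Step 1: lead(5x⁸ + 12x⁷ − 28x⁶ + 17x⁵ − 2x⁴ − 27x³ − 4x² + 28x − 17) ÷ lead(D) = 5x⁸ ÷ −x = −5x⁷. Subtract (−5x⁷)·D = 5x⁸ + 20x⁷. Remainder: −8x⁷ − 28x⁶ + 17x⁵ − 2x⁴ − 27x³ − 4x² + 28x − 17.
Step 2: lead(−8x⁷ − 28x⁶ + 17x⁵ − 2x⁴ − 27x³ − 4x² + 28x − 17) ÷ lead(D) = −8x⁷ ÷ −x = 8x⁶. Subtract (8x⁶)·D = −8x⁷ − 32x⁶. Remainder: 4x⁶ + 17x⁵ − 2x⁴ − 27x³ − 4x² + 28x − 17.
Step 3: lead(4x⁶ + 17x⁵ − 2x⁴ − 27x³ − 4x² + 28x − 17) ÷ lead(D) = 4x⁶ ÷ −x = −4x⁵. Subtract (−4x⁵)·D = 4x⁶ + 16x⁵. Remainder: x⁵ − 2x⁴ − 27x³ − 4x² + 28x − 17.
Step 4: lead(x⁵ − 2x⁴ − 27x³ − 4x² + 28x − 17) ÷ lead(D) = x⁵ ÷ −x = −x⁴. Subtract (−x⁴)·D = x⁵ + 4x⁴. Remainder: −6x⁴ − 27x³ − 4x² + 28x − 17.
Step 5: lead(−6x⁴ − 27x³ − 4x² + 28x − 17) ÷ lead(D) = −6x⁴ ÷ −x = 6x³. Subtract (6x³)·D = −6x⁴ − 24x³. Remainder: −3x³ − 4x² + 28x − 17.
Step 6: lead(−3x³ − 4x² + 28x − 17) ÷ lead(D) = −3x³ ÷ −x = 3x². Subtract (3x²)·D = −3x³ − 12x². Remainder: 8x² + 28x − 17.
Step 7: lead(8x² + 28x − 17) ÷ lead(D) = 8x² ÷ −x = −8x. Subtract (−8x)·D = 8x² + 32x. Remainder: −4x − 17.
Step 8: lead(−4x − 17) ÷ lead(D) = −4x ÷ −x = 4. Subtract (4)·D = −4x − 16. Remainder: −1.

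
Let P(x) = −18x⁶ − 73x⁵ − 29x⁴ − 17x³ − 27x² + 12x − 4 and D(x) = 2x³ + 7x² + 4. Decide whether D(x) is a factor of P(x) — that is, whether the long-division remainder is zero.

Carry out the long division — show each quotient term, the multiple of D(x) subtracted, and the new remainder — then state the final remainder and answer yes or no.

R(x) = 0, so D(x) is a factor of P(x). yes

Step 1: lead(−18x⁶ − 73x⁵ − 29x⁴ − 17x³ − 27x² + 12x − 4) ÷ lead(D) = −18x⁶ ÷ 2x³ = −9x³. Subtract (−9x³)·D = −18x⁶ − 63x⁵ − 36x³. Remainder: −10x⁵ − 29x⁴ + 19x³ − 27x² + 12x − 4.
Step 2: lead(−10x⁵ − 29x⁴ + 19x³ − 27x² + 12x − 4) ÷ lead(D) = −10x⁵ ÷ 2x³ = −5x². Subtract (−5x²)·D = −10x⁵ − 35x⁴ − 20x². Remainder: 6x⁴ + 19x³ − 7x² + 12x − 4.
Step 3: lead(6x⁴ + 19x³ − 7x² + 12x − 4) ÷ lead(D) = 6x⁴ ÷ 2x³ = 3x. Subtract (3x)·D = 6x⁴ + 21x³ + 12x. Remainder: −2x³ − 7x² − 4.
Step 4: lead(−2x³ − 7x² − 4) ÷ lead(D) = −2x³ ÷ 2x³ = −1. Subtract (−1)·D = −2x³ − 7x² − 4. Remainder: 0.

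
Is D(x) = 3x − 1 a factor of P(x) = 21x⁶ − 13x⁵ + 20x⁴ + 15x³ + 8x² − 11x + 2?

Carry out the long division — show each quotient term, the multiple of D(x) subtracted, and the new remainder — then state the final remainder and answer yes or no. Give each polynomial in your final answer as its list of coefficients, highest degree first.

Step 1: lead(21x⁶ − 13x⁵ + 20x⁴ + 15x³ + 8x² − 11x + 2) ÷ lead(D) = 21x⁶ ÷ 3x = 7x⁵. Subtract (7x⁵)·D = 21x⁶ − 7x⁵. Remainder: −6x⁵ + 20x⁴ + 15x³ + 8x² − 11x + 2.
Step 2: lead(−6x⁵ + 20x⁴ + 15x³ + 8x² − 11x + 2) ÷ lead(D) = −6x⁵ ÷ 3x = −2x⁴. Subtract (−2x⁴)·D = −6x⁵ + 2x⁴. Remainder: 18x⁴ + 15x³ + 8x² − 11x + 2.
Step 3: lead(18x⁴ + 15x³ + 8x² − 11x + 2) ÷ lead(D) = 18x⁴ ÷ 3x = 6x³. Subtract (6x³)·D = 18x⁴ − 6x³. Remainder: 21x³ + 8x² − 11x + 2.
Step 4: lead(21x³ + 8x² − 11x + 2) ÷ lead(D) = 21x³ ÷ 3x = 7x². Subtract (7x²)·D = 21x³ − 7x². Remainder: 15x² − 11x + 2.
Step 5: lead(15x² − 11x + 2) ÷ lead(D) = 15x² ÷ 3x = 5x. Subtract (5x)·D = 15x² − 5x. Remainder: −6x + 2.
Step 6: lead(−6x + 2) ÷ lead(D) = −6x ÷ 3x = −2. Subtract (−2)·D = −6x + 2. Remainder: 0.

R = [0], so D(x) is a factor of P(x). yes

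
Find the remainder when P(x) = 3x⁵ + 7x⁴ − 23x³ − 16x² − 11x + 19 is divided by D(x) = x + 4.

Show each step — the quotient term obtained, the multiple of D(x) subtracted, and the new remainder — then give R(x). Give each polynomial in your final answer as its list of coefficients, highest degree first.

R = [-1]

Step 1: lead(3x⁵ + 7x⁴ − 23x³ − 16x² − 11x + 19) ÷ lead(D) = 3x⁵ ÷ x = 3x⁴. Subtract (3x⁴)·D = 3x⁵ + 12x⁴. Remainder: −5x⁴ − 23x³ − 16x² − 11x + 19.
Step 2: lead(−5x⁴ − 23x³ − 16x² − 11x + 19) ÷ lead(D) = −5x⁴ ÷ x = −5x³. Subtract (−5x³)·D = −5x⁴ − 20x³. Remainder: −3x³ − 16x² − 11x + 19.
Step 3: lead(−3x³ − 16x² − 11x + 19) ÷ lead(D) = −3x³ ÷ x = −3x². Subtract (−3x²)·D = −3x³ − 12x². Remainder: −4x² − 11x + 19.
Step 4: lead(−4x² − 11x + 19) ÷ lead(D) = −4x² ÷ x = −4x. Subtract (−4x)·D = −4x² − 16x. Remainder: 5x + 19.
Step 5: lead(5x + 19) ÷ lead(D) = 5x ÷ x = 5. Subtract (5)·D = 5x + 20. Remainder: −1.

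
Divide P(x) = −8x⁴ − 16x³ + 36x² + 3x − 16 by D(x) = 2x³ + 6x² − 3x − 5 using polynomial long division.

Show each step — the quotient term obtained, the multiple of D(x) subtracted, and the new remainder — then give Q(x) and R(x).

Q(x) = −4x + 4; R(x) = −5x + 4

Step 1: lead(−8x⁴ − 16x³ + 36x² + 3x − 16) ÷ lead(D) = −8x⁴ ÷ 2x³ = −4x. Subtract (−4x)·D = −8x⁴ − 24x³ + 12x² + 20x. Remainder: 8x³ + 24x² − 17x − 16.
Step 2: lead(8x³ + 24x² − 17x − 16) ÷ lead(D) = 8x³ ÷ 2x³ = 4. Subtract (4)·D = 8x³ + 24x² − 12x − 20. Remainder: −5x + 4.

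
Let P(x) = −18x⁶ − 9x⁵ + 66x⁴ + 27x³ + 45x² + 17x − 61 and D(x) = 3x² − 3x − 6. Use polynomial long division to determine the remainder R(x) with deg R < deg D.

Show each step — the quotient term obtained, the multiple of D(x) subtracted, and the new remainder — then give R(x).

Step 1: lead(−18x⁶ − 9x⁵ + 66x⁴ + 27x³ + 45x² + 17x − 61) ÷ lead(D) = −18x⁶ ÷ 3x² = −6x⁴. Subtract (−6x⁴)·D = −18x⁶ + 18x⁵ + 36x⁴. Remainder: −27x⁵ + 30x⁴ + 27x³ + 45x² + 17x − 61.
Step 2: lead(−27x⁵ + 30x⁴ + 27x³ + 45x² + 17x − 61) ÷ lead(D) = −27x⁵ ÷ 3x² = −9x³. Subtract (−9x³)·D = −27x⁵ + 27x⁴ + 54x³. Remainder: 3x⁴ − 27x³ + 45x² + 17x − 61.
Step 3: lead(3x⁴ − 27x³ + 45x² + 17x − 61) ÷ lead(D) = 3x⁴ ÷ 3x² = x². Subtract (x²)·D = 3x⁴ − 3x³ − 6x². Remainder: −24x³ + 51x² + 17x − 61.
Step 4: lead(−24x³ + 51x² + 17x − 61) ÷ lead(D) = −24x³ ÷ 3x² = −8x. Subtract (−8x)·D = −24x³ + 24x² + 48x. Remainder: 27x² − 31x − 61.
Step 5: lead(27x² − 31x − 61) ÷ lead(D) = 27x² ÷ 3x² = 9. Subtract (9)·D = 27x² − 27x − 54. Remainder: −4x − 7.

R(x) = −4x − 7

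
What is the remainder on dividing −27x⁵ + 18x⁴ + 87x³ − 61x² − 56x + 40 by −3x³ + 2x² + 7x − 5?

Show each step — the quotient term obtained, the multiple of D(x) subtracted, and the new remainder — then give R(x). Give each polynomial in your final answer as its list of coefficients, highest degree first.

Step 1: lead(−27x⁵ + 18x⁴ + 87x³ − 61x² − 56x + 40) ÷ lead(D) = −27x⁵ ÷ −3x³ = 9x². Subtract (9x²)·D = −27x⁵ + 18x⁴ + 63x³ − 45x². Remainder: 24x³ − 16x² − 56x + 40.
Step 2: lead(24x³ − 16x² − 56x + 40) ÷ lead(D) = 24x³ ÷ −3x³ = −8. Subtract (−8)·D = 24x³ − 16x² − 56x + 40. Remainder: 0.

R = [0]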